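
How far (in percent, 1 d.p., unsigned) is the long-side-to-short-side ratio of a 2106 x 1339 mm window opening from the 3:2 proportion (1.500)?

4.9%

Ratio = 2106 / 1339 ≈ 1.5728.
Ideal 3:2 = 1.5000. |1.5728 − 1.5000| / 1.5000 ≈ 4.85% → 4.9%.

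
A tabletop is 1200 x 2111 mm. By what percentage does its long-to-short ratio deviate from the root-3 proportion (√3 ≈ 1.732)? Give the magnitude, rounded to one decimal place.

1.6%

Ratio = 2111 / 1200 ≈ 1.7592.
Ideal root-3 ≈ 1.7321. |1.7592 − 1.7321| / 1.7321 ≈ 1.56% → 1.6%.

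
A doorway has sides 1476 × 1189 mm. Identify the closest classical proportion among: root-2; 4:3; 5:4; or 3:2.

5:4

1476/1189 ≈ 1.241. Nearest candidates are 5:4 (1.250, off by 0.009) and 4:3 (1.333, off by 0.092).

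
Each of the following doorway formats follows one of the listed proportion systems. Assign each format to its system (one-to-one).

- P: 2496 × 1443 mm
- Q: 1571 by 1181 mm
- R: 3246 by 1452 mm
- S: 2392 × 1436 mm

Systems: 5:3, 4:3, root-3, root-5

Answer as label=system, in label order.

P = 2496/1443 ≈ 1.730 → root-3 (1.732)
Q = 1571/1181 ≈ 1.330 → 4:3 (1.333)
R = 3246/1452 ≈ 2.236 → root-5 (2.236)
S = 2392/1436 ≈ 1.666 → 5:3 (1.667)

P=root-3, Q=4:3, R=root-5, S=5:3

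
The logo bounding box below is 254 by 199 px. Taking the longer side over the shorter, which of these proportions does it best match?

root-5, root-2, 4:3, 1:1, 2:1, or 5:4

5:4

Ratio = 254 / 199 ≈ 1.276.
Distances: root-5 2.236 (Δ 0.960); root-2 1.414 (Δ 0.138); 4:3 1.333 (Δ 0.057); 1:1 1.000 (Δ 0.276); 2:1 2.000 (Δ 0.724); 5:4 1.250 (Δ 0.026).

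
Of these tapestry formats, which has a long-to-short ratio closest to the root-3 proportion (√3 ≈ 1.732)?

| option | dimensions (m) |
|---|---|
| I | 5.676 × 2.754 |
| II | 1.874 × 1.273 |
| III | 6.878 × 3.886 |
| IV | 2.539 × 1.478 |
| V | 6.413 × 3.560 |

IV

Ratios (long/short): I ≈ 2.061; II ≈ 1.472; III ≈ 1.770; IV ≈ 1.718; V ≈ 1.801.
root-3 ≈ 1.732; option IV is nearest (Δ 0.014).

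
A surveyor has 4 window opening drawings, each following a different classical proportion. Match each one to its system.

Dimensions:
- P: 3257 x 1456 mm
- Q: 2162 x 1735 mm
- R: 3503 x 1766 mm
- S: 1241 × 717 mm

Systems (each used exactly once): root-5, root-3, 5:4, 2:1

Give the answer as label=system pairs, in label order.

P = 3257/1456 ≈ 2.237 → root-5 (2.236)
Q = 2162/1735 ≈ 1.246 → 5:4 (1.250)
R = 3503/1766 ≈ 1.984 → 2:1 (2.000)
S = 1241/717 ≈ 1.731 → root-3 (1.732)

P=root-5, Q=5:4, R=2:1, S=root-3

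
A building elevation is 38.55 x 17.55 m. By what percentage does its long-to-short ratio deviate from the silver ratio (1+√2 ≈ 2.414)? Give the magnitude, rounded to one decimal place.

9.0%

Ratio = 38.55 / 17.55 ≈ 2.1966.
Ideal silver ratio ≈ 2.4142. |2.1966 − 2.4142| / 2.4142 ≈ 9.01% → 9.0%.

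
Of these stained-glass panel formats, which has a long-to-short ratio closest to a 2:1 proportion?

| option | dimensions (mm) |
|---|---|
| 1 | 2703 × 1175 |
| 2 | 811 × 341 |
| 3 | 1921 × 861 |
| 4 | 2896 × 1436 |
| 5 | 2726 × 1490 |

4

Target 2:1 ≈ 2.000.
1: 2.300 (Δ0.300)  2: 2.378 (Δ0.378)  3: 2.231 (Δ0.231)  4: 2.017 (Δ0.017)  5: 1.830 (Δ0.170)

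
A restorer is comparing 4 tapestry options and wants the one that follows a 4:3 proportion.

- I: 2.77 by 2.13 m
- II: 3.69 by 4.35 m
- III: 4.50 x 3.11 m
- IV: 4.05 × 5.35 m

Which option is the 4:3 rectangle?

IV

Target 4:3 ≈ 1.333.
I: 1.300 (Δ0.033)  II: 1.179 (Δ0.154)  III: 1.447 (Δ0.114)  IV: 1.321 (Δ0.012)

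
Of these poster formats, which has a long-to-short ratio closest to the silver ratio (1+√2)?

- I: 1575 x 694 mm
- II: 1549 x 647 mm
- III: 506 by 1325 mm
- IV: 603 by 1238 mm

II

Ratios (long/short): I ≈ 2.269; II ≈ 2.394; III ≈ 2.619; IV ≈ 2.053.
silver ratio ≈ 2.414; option II is nearest (Δ 0.020).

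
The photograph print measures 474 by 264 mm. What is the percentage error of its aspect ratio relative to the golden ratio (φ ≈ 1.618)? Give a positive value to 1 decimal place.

11.0%

Ratio = 474 / 264 ≈ 1.7955.
Ideal golden ratio ≈ 1.6180. |1.7955 − 1.6180| / 1.6180 ≈ 10.97% → 11.0%.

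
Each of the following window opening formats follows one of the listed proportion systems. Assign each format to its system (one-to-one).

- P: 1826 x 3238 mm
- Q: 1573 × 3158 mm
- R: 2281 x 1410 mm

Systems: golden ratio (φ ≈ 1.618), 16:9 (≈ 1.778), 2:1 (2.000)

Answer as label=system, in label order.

P = 3238/1826 ≈ 1.773 → 16:9 (1.778)
Q = 3158/1573 ≈ 2.008 → 2:1 (2.000)
R = 2281/1410 ≈ 1.618 → golden ratio (1.618)

P=16:9, Q=2:1, R=golden ratio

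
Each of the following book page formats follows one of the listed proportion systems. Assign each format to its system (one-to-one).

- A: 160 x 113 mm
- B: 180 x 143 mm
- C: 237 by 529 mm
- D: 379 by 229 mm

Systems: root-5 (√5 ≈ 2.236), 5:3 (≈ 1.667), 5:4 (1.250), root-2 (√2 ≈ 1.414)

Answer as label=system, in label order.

A=root-2, B=5:4, C=root-5, D=5:3

Ratios: A ≈ 1.416; B ≈ 1.259; C ≈ 2.232; D ≈ 1.655.
Targets: root-5 ≈ 2.236; 5:3 ≈ 1.667; 5:4 ≈ 1.250; root-2 ≈ 1.414.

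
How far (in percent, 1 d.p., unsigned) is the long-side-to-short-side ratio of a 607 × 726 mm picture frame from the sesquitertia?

Ratio = 726 / 607 ≈ 1.1960.
Ideal 4:3 ≈ 1.3333. |1.1960 − 1.3333| / 1.3333 ≈ 10.30% → 10.3%.

10.3%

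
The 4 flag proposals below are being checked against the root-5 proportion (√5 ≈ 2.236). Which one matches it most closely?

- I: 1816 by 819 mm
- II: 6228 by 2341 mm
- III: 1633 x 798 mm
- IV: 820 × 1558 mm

I

Target root-5 ≈ 2.236.
I: 2.217 (Δ0.019)  II: 2.660 (Δ0.424)  III: 2.046 (Δ0.190)  IV: 1.900 (Δ0.336)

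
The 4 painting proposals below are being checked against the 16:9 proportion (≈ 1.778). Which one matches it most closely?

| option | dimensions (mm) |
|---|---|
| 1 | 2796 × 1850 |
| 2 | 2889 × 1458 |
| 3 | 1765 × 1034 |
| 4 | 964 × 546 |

Target 16:9 ≈ 1.778.
1: 1.511 (Δ0.267)  2: 1.981 (Δ0.203)  3: 1.707 (Δ0.071)  4: 1.766 (Δ0.012)

4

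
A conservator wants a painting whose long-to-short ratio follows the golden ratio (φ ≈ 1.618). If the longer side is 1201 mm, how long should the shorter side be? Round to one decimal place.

742.3 mm

golden ratio ≈ 1.61803.
Shorter side = 1201 ÷ 1.61803 ≈ 742.261 → 742.3 mm.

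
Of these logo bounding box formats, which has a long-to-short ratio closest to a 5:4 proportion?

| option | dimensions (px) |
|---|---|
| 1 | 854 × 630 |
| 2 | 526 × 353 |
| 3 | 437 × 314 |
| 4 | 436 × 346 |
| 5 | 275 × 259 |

4

Ratios (long/short): 1 ≈ 1.356; 2 ≈ 1.490; 3 ≈ 1.392; 4 ≈ 1.260; 5 ≈ 1.062.
5:4 ≈ 1.250; option 4 is nearest (Δ 0.010).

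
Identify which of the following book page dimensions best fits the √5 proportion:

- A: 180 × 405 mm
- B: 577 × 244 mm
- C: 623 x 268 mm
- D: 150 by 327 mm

Target root-5 ≈ 2.236.
A: 2.250 (Δ0.014)  B: 2.365 (Δ0.129)  C: 2.325 (Δ0.089)  D: 2.180 (Δ0.056)

A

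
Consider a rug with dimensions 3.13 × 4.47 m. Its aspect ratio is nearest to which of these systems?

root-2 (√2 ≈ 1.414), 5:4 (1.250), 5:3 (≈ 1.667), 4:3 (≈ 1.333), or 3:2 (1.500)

4.47/3.13 ≈ 1.428. Nearest candidates are root-2 (1.414, off by 0.014) and 3:2 (1.500, off by 0.072).

root-2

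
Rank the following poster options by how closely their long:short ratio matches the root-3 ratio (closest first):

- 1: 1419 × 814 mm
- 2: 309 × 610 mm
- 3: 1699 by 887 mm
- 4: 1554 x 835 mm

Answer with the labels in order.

1, 4, 3, 2

1: 1419/814 ≈ 1.743 → |1.743 − 1.732| = 0.011
2: 610/309 ≈ 1.974 → |1.974 − 1.732| = 0.242
3: 1699/887 ≈ 1.915 → |1.915 − 1.732| = 0.183
4: 1554/835 ≈ 1.861 → |1.861 − 1.732| = 0.129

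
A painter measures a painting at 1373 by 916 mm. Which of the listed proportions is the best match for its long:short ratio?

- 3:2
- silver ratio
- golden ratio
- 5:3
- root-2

Ratio = 1373 / 916 ≈ 1.499.
Distances: 3:2 1.500 (Δ 0.001); silver ratio 2.414 (Δ 0.915); golden ratio 1.618 (Δ 0.119); 5:3 1.667 (Δ 0.168); root-2 1.414 (Δ 0.085).

3:2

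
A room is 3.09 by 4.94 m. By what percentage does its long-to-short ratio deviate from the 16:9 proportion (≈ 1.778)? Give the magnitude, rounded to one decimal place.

10.1%

Ratio = 4.94 / 3.09 ≈ 1.5987.
Ideal 16:9 ≈ 1.7778. |1.5987 − 1.7778| / 1.7778 ≈ 10.07% → 10.1%.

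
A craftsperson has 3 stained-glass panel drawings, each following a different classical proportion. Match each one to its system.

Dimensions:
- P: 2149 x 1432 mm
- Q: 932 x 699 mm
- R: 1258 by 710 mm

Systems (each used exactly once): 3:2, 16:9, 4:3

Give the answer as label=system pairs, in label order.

P=3:2, Q=4:3, R=16:9

P = 2149/1432 ≈ 1.501 → 3:2 (1.500)
Q = 932/699 ≈ 1.333 → 4:3 (1.333)
R = 1258/710 ≈ 1.772 → 16:9 (1.778)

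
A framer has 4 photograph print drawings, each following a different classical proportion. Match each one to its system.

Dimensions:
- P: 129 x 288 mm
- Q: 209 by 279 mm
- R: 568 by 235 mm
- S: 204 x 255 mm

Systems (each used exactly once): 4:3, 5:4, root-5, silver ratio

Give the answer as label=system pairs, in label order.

P = 288/129 ≈ 2.233 → root-5 (2.236)
Q = 279/209 ≈ 1.335 → 4:3 (1.333)
R = 568/235 ≈ 2.417 → silver ratio (2.414)
S = 255/204 ≈ 1.250 → 5:4 (1.250)

P=root-5, Q=4:3, R=silver ratio, S=5:4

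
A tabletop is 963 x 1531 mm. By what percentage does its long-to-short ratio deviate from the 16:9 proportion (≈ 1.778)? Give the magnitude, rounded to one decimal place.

10.6%

Ratio = 1531 / 963 ≈ 1.5898.
Ideal 16:9 ≈ 1.7778. |1.5898 − 1.7778| / 1.7778 ≈ 10.57% → 10.6%.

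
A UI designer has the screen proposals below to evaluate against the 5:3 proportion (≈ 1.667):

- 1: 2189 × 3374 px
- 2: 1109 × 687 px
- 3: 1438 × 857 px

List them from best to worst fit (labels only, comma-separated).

3, 2, 1

Ratios: 1 = 3374 / 2189 ≈ 1.541; 2 = 1109 / 687 ≈ 1.614; 3 = 1438 / 857 ≈ 1.678.
|Δ from 1.667|: 1 0.126; 2 0.053; 3 0.011.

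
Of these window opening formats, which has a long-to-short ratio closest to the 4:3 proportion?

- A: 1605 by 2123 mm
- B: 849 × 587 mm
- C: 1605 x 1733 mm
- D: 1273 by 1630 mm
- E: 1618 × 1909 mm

Target 4:3 ≈ 1.333.
A: 1.323 (Δ0.010)  B: 1.446 (Δ0.113)  C: 1.080 (Δ0.253)  D: 1.280 (Δ0.053)  E: 1.180 (Δ0.153)

A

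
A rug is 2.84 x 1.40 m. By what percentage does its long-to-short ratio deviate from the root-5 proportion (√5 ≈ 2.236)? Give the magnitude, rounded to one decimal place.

9.3%

Ratio = 2.84 / 1.40 ≈ 2.0286.
Ideal root-5 ≈ 2.2361. |2.0286 − 2.2361| / 2.2361 ≈ 9.28% → 9.3%.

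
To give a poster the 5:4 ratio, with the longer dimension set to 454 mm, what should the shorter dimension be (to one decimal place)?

363.2 mm

5:4 = 1.25000.
Shorter side = 454 ÷ 1.25000 ≈ 363.200 → 363.2 mm.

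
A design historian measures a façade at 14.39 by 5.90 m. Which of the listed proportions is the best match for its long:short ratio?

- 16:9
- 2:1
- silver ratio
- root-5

silver ratio

14.39/5.90 ≈ 2.439. Nearest candidates are silver ratio (2.414, off by 0.025) and root-5 (2.236, off by 0.203).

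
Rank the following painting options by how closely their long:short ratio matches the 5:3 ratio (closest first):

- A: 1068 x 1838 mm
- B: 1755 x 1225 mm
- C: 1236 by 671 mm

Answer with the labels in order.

Ratios: A = 1838 / 1068 ≈ 1.721; B = 1755 / 1225 ≈ 1.433; C = 1236 / 671 ≈ 1.842.
|Δ from 1.667|: A 0.054; B 0.234; C 0.175.

A, C, B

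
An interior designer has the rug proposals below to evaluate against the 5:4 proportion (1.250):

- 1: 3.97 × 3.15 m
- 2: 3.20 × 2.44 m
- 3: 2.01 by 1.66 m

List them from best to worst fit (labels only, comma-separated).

1, 3, 2

1: 3.97/3.15 ≈ 1.260 → |1.260 − 1.250| = 0.010
2: 3.20/2.44 ≈ 1.311 → |1.311 − 1.250| = 0.061
3: 2.01/1.66 ≈ 1.211 → |1.211 − 1.250| = 0.039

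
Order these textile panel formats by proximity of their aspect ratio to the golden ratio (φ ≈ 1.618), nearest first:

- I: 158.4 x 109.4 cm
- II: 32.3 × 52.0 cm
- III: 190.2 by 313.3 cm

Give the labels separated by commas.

Ratios: I = 158.4 / 109.4 ≈ 1.448; II = 52.0 / 32.3 ≈ 1.610; III = 313.3 / 190.2 ≈ 1.647.
|Δ from 1.618|: I 0.170; II 0.008; III 0.029.

II, III, I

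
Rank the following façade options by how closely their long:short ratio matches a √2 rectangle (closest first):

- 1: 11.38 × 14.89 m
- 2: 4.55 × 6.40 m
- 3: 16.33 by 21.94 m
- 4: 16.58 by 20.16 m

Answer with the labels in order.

1: 14.89/11.38 ≈ 1.308 → |1.308 − 1.414| = 0.106
2: 6.40/4.55 ≈ 1.407 → |1.407 − 1.414| = 0.007
3: 21.94/16.33 ≈ 1.344 → |1.344 − 1.414| = 0.070
4: 20.16/16.58 ≈ 1.216 → |1.216 − 1.414| = 0.198

2, 3, 1, 4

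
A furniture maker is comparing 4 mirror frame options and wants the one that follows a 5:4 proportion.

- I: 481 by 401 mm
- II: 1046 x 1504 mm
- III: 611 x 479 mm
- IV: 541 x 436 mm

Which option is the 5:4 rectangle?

IV

Target 5:4 ≈ 1.250.
I: 1.200 (Δ0.050)  II: 1.438 (Δ0.188)  III: 1.276 (Δ0.026)  IV: 1.241 (Δ0.009)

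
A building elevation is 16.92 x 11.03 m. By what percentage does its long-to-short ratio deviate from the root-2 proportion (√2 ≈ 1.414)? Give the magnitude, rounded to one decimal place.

Ratio = 16.92 / 11.03 ≈ 1.5340.
Ideal root-2 ≈ 1.4142. |1.5340 − 1.4142| / 1.4142 ≈ 8.47% → 8.5%.

8.5%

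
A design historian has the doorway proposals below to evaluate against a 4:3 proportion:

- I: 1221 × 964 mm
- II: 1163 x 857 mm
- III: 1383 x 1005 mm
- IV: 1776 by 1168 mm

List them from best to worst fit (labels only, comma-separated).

II, III, I, IV

I: 1221/964 ≈ 1.267 → |1.267 − 1.333| = 0.066
II: 1163/857 ≈ 1.357 → |1.357 − 1.333| = 0.024
III: 1383/1005 ≈ 1.376 → |1.376 − 1.333| = 0.043
IV: 1776/1168 ≈ 1.521 → |1.521 − 1.333| = 0.188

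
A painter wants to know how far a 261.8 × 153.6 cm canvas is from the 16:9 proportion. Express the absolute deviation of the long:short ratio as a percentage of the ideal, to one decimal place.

Ratio = 261.8 / 153.6 ≈ 1.7044.
Ideal 16:9 ≈ 1.7778. |1.7044 − 1.7778| / 1.7778 ≈ 4.13% → 4.1%.

4.1%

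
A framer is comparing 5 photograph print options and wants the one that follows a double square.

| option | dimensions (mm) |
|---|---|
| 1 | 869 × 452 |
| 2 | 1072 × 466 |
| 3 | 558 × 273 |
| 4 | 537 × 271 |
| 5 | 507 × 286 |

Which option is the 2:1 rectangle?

4

Target 2:1 ≈ 2.000.
1: 1.923 (Δ0.077)  2: 2.300 (Δ0.300)  3: 2.044 (Δ0.044)  4: 1.982 (Δ0.018)  5: 1.773 (Δ0.227)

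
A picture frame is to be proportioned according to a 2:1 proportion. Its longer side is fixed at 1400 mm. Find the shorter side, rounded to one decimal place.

2:1 = 2.00000.
Shorter side = 1400 ÷ 2.00000 ≈ 700.000 → 700.0 mm.

700.0 mm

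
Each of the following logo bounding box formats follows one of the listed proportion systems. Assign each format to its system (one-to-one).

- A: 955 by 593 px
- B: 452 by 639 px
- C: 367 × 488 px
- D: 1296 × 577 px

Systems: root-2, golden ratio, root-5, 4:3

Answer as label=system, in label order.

A = 955/593 ≈ 1.610 → golden ratio (1.618)
B = 639/452 ≈ 1.414 → root-2 (1.414)
C = 488/367 ≈ 1.330 → 4:3 (1.333)
D = 1296/577 ≈ 2.246 → root-5 (2.236)

A=golden ratio, B=root-2, C=4:3, D=root-5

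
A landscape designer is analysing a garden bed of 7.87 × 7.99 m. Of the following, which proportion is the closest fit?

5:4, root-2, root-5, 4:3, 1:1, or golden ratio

Ratio = 7.99 / 7.87 ≈ 1.015.
Distances: 5:4 1.250 (Δ 0.235); root-2 1.414 (Δ 0.399); root-5 2.236 (Δ 1.221); 4:3 1.333 (Δ 0.318); 1:1 1.000 (Δ 0.015); golden ratio 1.618 (Δ 0.603).

1:1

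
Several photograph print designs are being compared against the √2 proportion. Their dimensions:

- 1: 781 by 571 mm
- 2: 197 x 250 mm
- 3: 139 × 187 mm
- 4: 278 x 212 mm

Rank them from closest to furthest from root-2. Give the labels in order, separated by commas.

Ratios: 1 = 781 / 571 ≈ 1.368; 2 = 250 / 197 ≈ 1.269; 3 = 187 / 139 ≈ 1.345; 4 = 278 / 212 ≈ 1.311.
|Δ from 1.414|: 1 0.046; 2 0.145; 3 0.069; 4 0.103.

1, 3, 4, 2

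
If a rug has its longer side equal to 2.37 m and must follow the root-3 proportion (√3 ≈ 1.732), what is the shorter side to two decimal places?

1.37 m

root-3 ≈ 1.73205.
Shorter side = 2.37 ÷ 1.73205 ≈ 1.3683 → 1.37 m.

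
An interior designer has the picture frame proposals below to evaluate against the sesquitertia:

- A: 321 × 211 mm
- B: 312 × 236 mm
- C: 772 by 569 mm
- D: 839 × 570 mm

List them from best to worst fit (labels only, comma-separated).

B, C, D, A

A: 321/211 ≈ 1.521 → |1.521 − 1.333| = 0.188
B: 312/236 ≈ 1.322 → |1.322 − 1.333| = 0.011
C: 772/569 ≈ 1.357 → |1.357 − 1.333| = 0.024
D: 839/570 ≈ 1.472 → |1.472 − 1.333| = 0.139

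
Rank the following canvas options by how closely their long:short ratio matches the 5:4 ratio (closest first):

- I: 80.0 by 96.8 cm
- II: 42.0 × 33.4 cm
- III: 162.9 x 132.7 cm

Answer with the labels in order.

I: 96.8/80.0 ≈ 1.210 → |1.210 − 1.250| = 0.040
II: 42.0/33.4 ≈ 1.257 → |1.257 − 1.250| = 0.007
III: 162.9/132.7 ≈ 1.228 → |1.228 − 1.250| = 0.022

II, III, I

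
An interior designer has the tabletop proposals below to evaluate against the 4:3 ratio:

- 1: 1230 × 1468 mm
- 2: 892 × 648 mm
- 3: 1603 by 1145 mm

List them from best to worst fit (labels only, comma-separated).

2, 3, 1

1: 1468/1230 ≈ 1.193 → |1.193 − 1.333| = 0.140
2: 892/648 ≈ 1.377 → |1.377 − 1.333| = 0.044
3: 1603/1145 ≈ 1.400 → |1.400 − 1.333| = 0.067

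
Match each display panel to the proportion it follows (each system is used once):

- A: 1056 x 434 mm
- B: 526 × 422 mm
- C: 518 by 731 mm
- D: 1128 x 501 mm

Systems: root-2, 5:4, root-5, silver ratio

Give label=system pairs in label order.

A=silver ratio, B=5:4, C=root-2, D=root-5

Ratios: A ≈ 2.433; B ≈ 1.246; C ≈ 1.411; D ≈ 2.251.
Targets: root-2 ≈ 1.414; 5:4 ≈ 1.250; root-5 ≈ 2.236; silver ratio ≈ 2.414.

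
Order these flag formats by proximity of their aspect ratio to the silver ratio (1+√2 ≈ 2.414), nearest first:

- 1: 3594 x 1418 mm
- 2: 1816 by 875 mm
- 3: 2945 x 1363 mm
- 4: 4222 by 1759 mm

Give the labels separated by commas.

4, 1, 3, 2

1: 3594/1418 ≈ 2.535 → |2.535 − 2.414| = 0.121
2: 1816/875 ≈ 2.075 → |2.075 − 2.414| = 0.339
3: 2945/1363 ≈ 2.161 → |2.161 − 2.414| = 0.253
4: 4222/1759 ≈ 2.400 → |2.400 − 2.414| = 0.014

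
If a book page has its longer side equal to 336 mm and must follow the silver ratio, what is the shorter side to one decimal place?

139.2 mm

silver ratio ≈ 2.41421.
Shorter side = 336 ÷ 2.41421 ≈ 139.176 → 139.2 mm.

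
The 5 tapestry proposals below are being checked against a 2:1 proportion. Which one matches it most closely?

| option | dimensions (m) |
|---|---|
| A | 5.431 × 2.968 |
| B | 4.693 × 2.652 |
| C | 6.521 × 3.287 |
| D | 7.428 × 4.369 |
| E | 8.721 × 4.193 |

Ratios (long/short): A ≈ 1.830; B ≈ 1.770; C ≈ 1.984; D ≈ 1.700; E ≈ 2.080.
2:1 ≈ 2.000; option C is nearest (Δ 0.016).

C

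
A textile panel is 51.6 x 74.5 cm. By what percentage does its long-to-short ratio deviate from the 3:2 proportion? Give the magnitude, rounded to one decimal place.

Ratio = 74.5 / 51.6 ≈ 1.4438.
Ideal 3:2 = 1.5000. |1.4438 − 1.5000| / 1.5000 ≈ 3.75% → 3.7%.

3.7%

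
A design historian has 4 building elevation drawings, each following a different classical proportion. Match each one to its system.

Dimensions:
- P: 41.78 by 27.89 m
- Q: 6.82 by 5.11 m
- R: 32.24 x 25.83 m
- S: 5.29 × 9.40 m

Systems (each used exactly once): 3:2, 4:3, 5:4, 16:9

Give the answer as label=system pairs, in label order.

P = 41.78/27.89 ≈ 1.498 → 3:2 (1.500)
Q = 6.82/5.11 ≈ 1.335 → 4:3 (1.333)
R = 32.24/25.83 ≈ 1.248 → 5:4 (1.250)
S = 9.40/5.29 ≈ 1.777 → 16:9 (1.778)

P=3:2, Q=4:3, R=5:4, S=16:9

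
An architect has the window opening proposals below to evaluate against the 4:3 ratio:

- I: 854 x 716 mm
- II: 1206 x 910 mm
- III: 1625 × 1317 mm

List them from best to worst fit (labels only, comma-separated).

I: 854/716 ≈ 1.193 → |1.193 − 1.333| = 0.140
II: 1206/910 ≈ 1.325 → |1.325 − 1.333| = 0.008
III: 1625/1317 ≈ 1.234 → |1.234 − 1.333| = 0.099

II, III, I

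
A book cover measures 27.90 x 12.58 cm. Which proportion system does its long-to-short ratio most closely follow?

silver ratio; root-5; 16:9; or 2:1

Ratio = 27.90 / 12.58 ≈ 2.218.
Distances: silver ratio 2.414 (Δ 0.196); root-5 2.236 (Δ 0.018); 16:9 1.778 (Δ 0.440); 2:1 2.000 (Δ 0.218).

root-5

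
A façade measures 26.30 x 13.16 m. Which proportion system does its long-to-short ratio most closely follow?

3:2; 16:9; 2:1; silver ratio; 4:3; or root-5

Ratio = 26.30 / 13.16 ≈ 1.998.
Distances: 3:2 1.500 (Δ 0.498); 16:9 1.778 (Δ 0.220); 2:1 2.000 (Δ 0.002); silver ratio 2.414 (Δ 0.416); 4:3 1.333 (Δ 0.665); root-5 2.236 (Δ 0.238).

2:1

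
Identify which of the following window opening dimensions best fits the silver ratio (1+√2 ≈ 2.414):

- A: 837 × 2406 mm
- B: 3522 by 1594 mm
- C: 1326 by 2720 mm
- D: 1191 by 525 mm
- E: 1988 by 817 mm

E

Ratios (long/short): A ≈ 2.875; B ≈ 2.210; C ≈ 2.051; D ≈ 2.269; E ≈ 2.433.
silver ratio ≈ 2.414; option E is nearest (Δ 0.019).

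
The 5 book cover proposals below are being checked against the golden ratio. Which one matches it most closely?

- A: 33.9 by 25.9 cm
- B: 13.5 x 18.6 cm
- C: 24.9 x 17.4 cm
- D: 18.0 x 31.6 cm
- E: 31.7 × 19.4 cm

E

Ratios (long/short): A ≈ 1.309; B ≈ 1.378; C ≈ 1.431; D ≈ 1.756; E ≈ 1.634.
golden ratio ≈ 1.618; option E is nearest (Δ 0.016).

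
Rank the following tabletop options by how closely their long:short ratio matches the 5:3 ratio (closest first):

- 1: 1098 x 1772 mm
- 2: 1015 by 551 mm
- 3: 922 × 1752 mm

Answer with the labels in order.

1, 2, 3

1: 1772/1098 ≈ 1.614 → |1.614 − 1.667| = 0.053
2: 1015/551 ≈ 1.842 → |1.842 − 1.667| = 0.175
3: 1752/922 ≈ 1.900 → |1.900 − 1.667| = 0.233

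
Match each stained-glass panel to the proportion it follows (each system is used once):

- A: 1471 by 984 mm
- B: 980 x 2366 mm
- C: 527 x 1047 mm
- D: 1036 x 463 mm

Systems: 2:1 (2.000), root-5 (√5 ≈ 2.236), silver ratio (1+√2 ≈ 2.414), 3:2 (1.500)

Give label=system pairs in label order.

Ratios: A ≈ 1.495; B ≈ 2.414; C ≈ 1.987; D ≈ 2.238.
Targets: 2:1 ≈ 2.000; root-5 ≈ 2.236; silver ratio ≈ 2.414; 3:2 ≈ 1.500.

A=3:2, B=silver ratio, C=2:1, D=root-5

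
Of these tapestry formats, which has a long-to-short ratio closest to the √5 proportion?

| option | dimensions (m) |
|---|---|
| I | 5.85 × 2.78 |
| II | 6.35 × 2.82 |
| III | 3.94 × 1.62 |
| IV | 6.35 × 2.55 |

Ratios (long/short): I ≈ 2.104; II ≈ 2.252; III ≈ 2.432; IV ≈ 2.490.
root-5 ≈ 2.236; option II is nearest (Δ 0.016).

II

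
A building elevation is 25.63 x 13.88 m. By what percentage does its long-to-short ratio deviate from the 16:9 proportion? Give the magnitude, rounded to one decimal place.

Ratio = 25.63 / 13.88 ≈ 1.8465.
Ideal 16:9 ≈ 1.7778. |1.8465 − 1.7778| / 1.7778 ≈ 3.86% → 3.9%.

3.9%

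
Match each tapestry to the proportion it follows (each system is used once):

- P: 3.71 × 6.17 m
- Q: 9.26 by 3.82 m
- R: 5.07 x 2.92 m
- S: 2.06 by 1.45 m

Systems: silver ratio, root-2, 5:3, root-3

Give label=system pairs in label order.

Ratios: P ≈ 1.663; Q ≈ 2.424; R ≈ 1.736; S ≈ 1.421.
Targets: silver ratio ≈ 2.414; root-2 ≈ 1.414; 5:3 ≈ 1.667; root-3 ≈ 1.732.

P=5:3, Q=silver ratio, R=root-3, S=root-2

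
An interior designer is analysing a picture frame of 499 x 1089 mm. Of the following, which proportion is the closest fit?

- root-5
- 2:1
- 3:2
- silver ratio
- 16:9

root-5

Ratio = 1089 / 499 ≈ 2.182.
Distances: root-5 2.236 (Δ 0.054); 2:1 2.000 (Δ 0.182); 3:2 1.500 (Δ 0.682); silver ratio 2.414 (Δ 0.232); 16:9 1.778 (Δ 0.404).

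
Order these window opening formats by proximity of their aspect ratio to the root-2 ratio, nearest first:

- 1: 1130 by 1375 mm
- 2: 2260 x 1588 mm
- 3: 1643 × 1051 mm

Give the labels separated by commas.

2, 3, 1

Ratios: 1 = 1375 / 1130 ≈ 1.217; 2 = 2260 / 1588 ≈ 1.423; 3 = 1643 / 1051 ≈ 1.563.
|Δ from 1.414|: 1 0.197; 2 0.009; 3 0.149.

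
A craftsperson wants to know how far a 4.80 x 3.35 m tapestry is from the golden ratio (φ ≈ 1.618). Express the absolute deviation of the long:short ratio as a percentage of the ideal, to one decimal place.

Ratio = 4.80 / 3.35 ≈ 1.4328.
Ideal golden ratio ≈ 1.6180. |1.4328 − 1.6180| / 1.6180 ≈ 11.45% → 11.4%.

11.4%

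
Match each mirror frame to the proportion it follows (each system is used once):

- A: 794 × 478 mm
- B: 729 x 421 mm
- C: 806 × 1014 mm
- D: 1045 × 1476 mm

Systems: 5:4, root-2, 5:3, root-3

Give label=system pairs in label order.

A = 794/478 ≈ 1.661 → 5:3 (1.667)
B = 729/421 ≈ 1.732 → root-3 (1.732)
C = 1014/806 ≈ 1.258 → 5:4 (1.250)
D = 1476/1045 ≈ 1.412 → root-2 (1.414)

A=5:3, B=root-3, C=5:4, D=root-2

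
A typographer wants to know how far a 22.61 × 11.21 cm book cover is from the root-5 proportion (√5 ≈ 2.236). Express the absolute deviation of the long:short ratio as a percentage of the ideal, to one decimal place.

Ratio = 22.61 / 11.21 ≈ 2.0169.
Ideal root-5 ≈ 2.2361. |2.0169 − 2.2361| / 2.2361 ≈ 9.80% → 9.8%.

9.8%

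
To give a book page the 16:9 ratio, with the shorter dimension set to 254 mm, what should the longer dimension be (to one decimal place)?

451.6 mm

16:9 ≈ 1.77778.
Longer side = 254 × 1.77778 ≈ 451.556 → 451.6 mm.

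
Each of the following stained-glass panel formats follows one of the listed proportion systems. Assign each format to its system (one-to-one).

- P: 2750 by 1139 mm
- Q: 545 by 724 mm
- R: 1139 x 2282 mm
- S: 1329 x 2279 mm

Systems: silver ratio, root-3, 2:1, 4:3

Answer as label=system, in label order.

P=silver ratio, Q=4:3, R=2:1, S=root-3

Ratios: P ≈ 2.414; Q ≈ 1.328; R ≈ 2.004; S ≈ 1.715.
Targets: silver ratio ≈ 2.414; root-3 ≈ 1.732; 2:1 ≈ 2.000; 4:3 ≈ 1.333.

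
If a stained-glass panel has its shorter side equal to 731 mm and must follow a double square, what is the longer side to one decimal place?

2:1 = 2.00000.
Longer side = 731 × 2.00000 ≈ 1462.000 → 1462.0 mm.

1462.0 mm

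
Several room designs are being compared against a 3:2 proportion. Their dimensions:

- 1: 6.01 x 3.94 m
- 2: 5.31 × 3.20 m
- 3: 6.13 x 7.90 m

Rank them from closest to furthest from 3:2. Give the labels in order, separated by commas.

1: 6.01/3.94 ≈ 1.525 → |1.525 − 1.500| = 0.025
2: 5.31/3.20 ≈ 1.659 → |1.659 − 1.500| = 0.159
3: 7.90/6.13 ≈ 1.289 → |1.289 − 1.500| = 0.211

1, 2, 3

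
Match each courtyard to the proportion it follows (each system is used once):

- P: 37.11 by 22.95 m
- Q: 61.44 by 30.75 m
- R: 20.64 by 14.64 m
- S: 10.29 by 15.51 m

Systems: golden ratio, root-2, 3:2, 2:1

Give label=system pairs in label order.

P=golden ratio, Q=2:1, R=root-2, S=3:2

P = 37.11/22.95 ≈ 1.617 → golden ratio (1.618)
Q = 61.44/30.75 ≈ 1.998 → 2:1 (2.000)
R = 20.64/14.64 ≈ 1.410 → root-2 (1.414)
S = 15.51/10.29 ≈ 1.507 → 3:2 (1.500)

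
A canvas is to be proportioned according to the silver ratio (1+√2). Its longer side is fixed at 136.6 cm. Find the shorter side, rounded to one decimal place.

silver ratio ≈ 2.41421.
Shorter side = 136.6 ÷ 2.41421 ≈ 56.582 → 56.6 cm.

56.6 cm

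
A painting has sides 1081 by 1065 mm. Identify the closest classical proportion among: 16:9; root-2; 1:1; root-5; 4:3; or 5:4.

1081/1065 ≈ 1.015. Nearest candidates are 1:1 (1.000, off by 0.015) and 5:4 (1.250, off by 0.235).

1:1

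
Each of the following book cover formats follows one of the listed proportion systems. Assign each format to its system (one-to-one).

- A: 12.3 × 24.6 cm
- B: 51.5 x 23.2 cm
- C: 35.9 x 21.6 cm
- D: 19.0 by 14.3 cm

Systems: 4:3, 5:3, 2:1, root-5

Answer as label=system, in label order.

A=2:1, B=root-5, C=5:3, D=4:3

A = 24.6/12.3 ≈ 2.000 → 2:1 (2.000)
B = 51.5/23.2 ≈ 2.220 → root-5 (2.236)
C = 35.9/21.6 ≈ 1.662 → 5:3 (1.667)
D = 19.0/14.3 ≈ 1.329 → 4:3 (1.333)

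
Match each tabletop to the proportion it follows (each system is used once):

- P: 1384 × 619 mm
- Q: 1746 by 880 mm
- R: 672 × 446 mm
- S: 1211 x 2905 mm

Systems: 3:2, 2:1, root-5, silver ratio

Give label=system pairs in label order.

P = 1384/619 ≈ 2.236 → root-5 (2.236)
Q = 1746/880 ≈ 1.984 → 2:1 (2.000)
R = 672/446 ≈ 1.507 → 3:2 (1.500)
S = 2905/1211 ≈ 2.399 → silver ratio (2.414)

P=root-5, Q=2:1, R=3:2, S=silver ratio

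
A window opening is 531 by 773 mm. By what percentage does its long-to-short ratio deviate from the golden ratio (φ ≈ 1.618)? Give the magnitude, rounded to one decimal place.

10.0%

Ratio = 773 / 531 ≈ 1.4557.
Ideal golden ratio ≈ 1.6180. |1.4557 − 1.6180| / 1.6180 ≈ 10.03% → 10.0%.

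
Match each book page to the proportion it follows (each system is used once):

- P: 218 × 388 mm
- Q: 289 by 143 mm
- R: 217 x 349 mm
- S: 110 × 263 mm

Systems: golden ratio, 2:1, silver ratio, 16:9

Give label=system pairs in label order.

P=16:9, Q=2:1, R=golden ratio, S=silver ratio

P = 388/218 ≈ 1.780 → 16:9 (1.778)
Q = 289/143 ≈ 2.021 → 2:1 (2.000)
R = 349/217 ≈ 1.608 → golden ratio (1.618)
S = 263/110 ≈ 2.391 → silver ratio (2.414)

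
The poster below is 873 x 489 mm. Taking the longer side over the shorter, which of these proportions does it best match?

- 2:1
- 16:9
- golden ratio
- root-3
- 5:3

Ratio = 873 / 489 ≈ 1.785.
Distances: 2:1 2.000 (Δ 0.215); 16:9 1.778 (Δ 0.007); golden ratio 1.618 (Δ 0.167); root-3 1.732 (Δ 0.053); 5:3 1.667 (Δ 0.118).

16:9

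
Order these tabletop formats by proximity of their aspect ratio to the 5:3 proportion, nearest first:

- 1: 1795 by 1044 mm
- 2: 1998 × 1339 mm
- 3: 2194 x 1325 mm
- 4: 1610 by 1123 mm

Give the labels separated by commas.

3, 1, 2, 4

1: 1795/1044 ≈ 1.719 → |1.719 − 1.667| = 0.052
2: 1998/1339 ≈ 1.492 → |1.492 − 1.667| = 0.175
3: 2194/1325 ≈ 1.656 → |1.656 − 1.667| = 0.011
4: 1610/1123 ≈ 1.434 → |1.434 − 1.667| = 0.233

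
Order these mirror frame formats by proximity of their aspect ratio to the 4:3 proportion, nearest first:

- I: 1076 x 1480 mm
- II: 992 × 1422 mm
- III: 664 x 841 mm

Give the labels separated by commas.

I, III, II

I: 1480/1076 ≈ 1.375 → |1.375 − 1.333| = 0.042
II: 1422/992 ≈ 1.433 → |1.433 − 1.333| = 0.100
III: 841/664 ≈ 1.267 → |1.267 − 1.333| = 0.066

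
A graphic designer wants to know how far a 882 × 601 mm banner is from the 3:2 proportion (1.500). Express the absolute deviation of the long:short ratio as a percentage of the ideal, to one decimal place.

2.2%

Ratio = 882 / 601 ≈ 1.4676.
Ideal 3:2 = 1.5000. |1.4676 − 1.5000| / 1.5000 ≈ 2.16% → 2.2%.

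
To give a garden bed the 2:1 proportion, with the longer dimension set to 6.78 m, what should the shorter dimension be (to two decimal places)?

2:1 = 2.00000.
Shorter side = 6.78 ÷ 2.00000 ≈ 3.3900 → 3.39 m.

3.39 m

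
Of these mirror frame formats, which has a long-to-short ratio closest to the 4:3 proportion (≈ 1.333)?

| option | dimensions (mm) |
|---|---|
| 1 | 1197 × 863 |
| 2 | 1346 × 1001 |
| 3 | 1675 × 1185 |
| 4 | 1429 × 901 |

Target 4:3 ≈ 1.333.
1: 1.387 (Δ0.054)  2: 1.345 (Δ0.012)  3: 1.414 (Δ0.081)  4: 1.586 (Δ0.253)

2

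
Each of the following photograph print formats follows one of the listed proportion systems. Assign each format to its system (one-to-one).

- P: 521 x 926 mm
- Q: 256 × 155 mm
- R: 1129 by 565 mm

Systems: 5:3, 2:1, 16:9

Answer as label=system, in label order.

P = 926/521 ≈ 1.777 → 16:9 (1.778)
Q = 256/155 ≈ 1.652 → 5:3 (1.667)
R = 1129/565 ≈ 1.998 → 2:1 (2.000)

P=16:9, Q=5:3, R=2:1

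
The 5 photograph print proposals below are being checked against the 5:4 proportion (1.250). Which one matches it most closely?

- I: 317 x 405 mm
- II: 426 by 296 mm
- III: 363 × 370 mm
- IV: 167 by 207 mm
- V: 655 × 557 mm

Target 5:4 ≈ 1.250.
I: 1.278 (Δ0.028)  II: 1.439 (Δ0.189)  III: 1.019 (Δ0.231)  IV: 1.240 (Δ0.010)  V: 1.176 (Δ0.074)

IV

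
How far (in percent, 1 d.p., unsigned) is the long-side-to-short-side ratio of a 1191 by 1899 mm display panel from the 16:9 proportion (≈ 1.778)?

10.3%

Ratio = 1899 / 1191 ≈ 1.5945.
Ideal 16:9 ≈ 1.7778. |1.5945 − 1.7778| / 1.7778 ≈ 10.31% → 10.3%.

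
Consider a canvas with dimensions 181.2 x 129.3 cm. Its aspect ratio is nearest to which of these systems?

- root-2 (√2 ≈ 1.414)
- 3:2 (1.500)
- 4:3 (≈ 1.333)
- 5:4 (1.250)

root-2

181.2/129.3 ≈ 1.401. Nearest candidates are root-2 (1.414, off by 0.013) and 4:3 (1.333, off by 0.068).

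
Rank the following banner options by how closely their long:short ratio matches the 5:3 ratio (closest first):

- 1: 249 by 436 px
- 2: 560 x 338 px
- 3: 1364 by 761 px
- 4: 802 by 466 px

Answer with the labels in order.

2, 4, 1, 3

Ratios: 1 = 436 / 249 ≈ 1.751; 2 = 560 / 338 ≈ 1.657; 3 = 1364 / 761 ≈ 1.792; 4 = 802 / 466 ≈ 1.721.
|Δ from 1.667|: 1 0.084; 2 0.010; 3 0.125; 4 0.054.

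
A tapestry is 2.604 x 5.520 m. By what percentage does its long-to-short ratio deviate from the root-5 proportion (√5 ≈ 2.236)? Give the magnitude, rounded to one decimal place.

5.2%

Ratio = 5.520 / 2.604 ≈ 2.1198.
Ideal root-5 ≈ 2.2361. |2.1198 − 2.2361| / 2.2361 ≈ 5.20% → 5.2%.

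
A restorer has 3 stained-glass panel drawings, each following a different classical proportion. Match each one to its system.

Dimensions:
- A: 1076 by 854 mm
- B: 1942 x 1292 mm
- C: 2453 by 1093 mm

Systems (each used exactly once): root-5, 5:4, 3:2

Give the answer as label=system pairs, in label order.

A=5:4, B=3:2, C=root-5

Ratios: A ≈ 1.260; B ≈ 1.503; C ≈ 2.244.
Targets: root-5 ≈ 2.236; 5:4 ≈ 1.250; 3:2 ≈ 1.500.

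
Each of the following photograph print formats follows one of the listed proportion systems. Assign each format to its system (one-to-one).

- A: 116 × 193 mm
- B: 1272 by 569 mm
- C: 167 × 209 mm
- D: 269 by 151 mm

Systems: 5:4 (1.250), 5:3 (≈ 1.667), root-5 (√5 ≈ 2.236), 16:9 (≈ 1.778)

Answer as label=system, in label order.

Ratios: A ≈ 1.664; B ≈ 2.236; C ≈ 1.251; D ≈ 1.781.
Targets: 5:4 ≈ 1.250; 5:3 ≈ 1.667; root-5 ≈ 2.236; 16:9 ≈ 1.778.

A=5:3, B=root-5, C=5:4, D=16:9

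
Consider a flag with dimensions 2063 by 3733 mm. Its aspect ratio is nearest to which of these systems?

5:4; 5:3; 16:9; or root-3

16:9

Ratio = 3733 / 2063 ≈ 1.810.
Distances: 5:4 1.250 (Δ 0.560); 5:3 1.667 (Δ 0.143); 16:9 1.778 (Δ 0.032); root-3 1.732 (Δ 0.078).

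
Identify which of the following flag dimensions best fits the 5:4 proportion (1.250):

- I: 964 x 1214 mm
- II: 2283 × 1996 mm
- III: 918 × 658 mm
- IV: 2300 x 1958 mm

Target 5:4 ≈ 1.250.
I: 1.259 (Δ0.009)  II: 1.144 (Δ0.106)  III: 1.395 (Δ0.145)  IV: 1.175 (Δ0.075)

I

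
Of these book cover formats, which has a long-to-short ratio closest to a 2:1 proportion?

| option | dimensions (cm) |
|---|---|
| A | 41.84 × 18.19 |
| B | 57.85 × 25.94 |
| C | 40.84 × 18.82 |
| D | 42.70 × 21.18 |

Ratios (long/short): A ≈ 2.300; B ≈ 2.230; C ≈ 2.170; D ≈ 2.016.
2:1 ≈ 2.000; option D is nearest (Δ 0.016).

D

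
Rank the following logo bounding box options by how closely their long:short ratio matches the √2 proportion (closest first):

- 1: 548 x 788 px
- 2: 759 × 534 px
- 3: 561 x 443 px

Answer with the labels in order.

2, 1, 3

Ratios: 1 = 788 / 548 ≈ 1.438; 2 = 759 / 534 ≈ 1.421; 3 = 561 / 443 ≈ 1.266.
|Δ from 1.414|: 1 0.024; 2 0.007; 3 0.148.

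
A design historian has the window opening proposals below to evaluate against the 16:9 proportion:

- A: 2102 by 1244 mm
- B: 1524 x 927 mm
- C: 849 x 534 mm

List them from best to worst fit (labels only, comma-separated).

A: 2102/1244 ≈ 1.690 → |1.690 − 1.778| = 0.088
B: 1524/927 ≈ 1.644 → |1.644 − 1.778| = 0.134
C: 849/534 ≈ 1.590 → |1.590 − 1.778| = 0.188

A, B, C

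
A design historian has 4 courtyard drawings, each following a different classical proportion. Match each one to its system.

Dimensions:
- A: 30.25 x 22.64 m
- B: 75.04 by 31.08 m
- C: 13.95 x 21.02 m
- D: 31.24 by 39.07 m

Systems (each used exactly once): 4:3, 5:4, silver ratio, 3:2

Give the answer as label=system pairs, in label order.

A=4:3, B=silver ratio, C=3:2, D=5:4

Ratios: A ≈ 1.336; B ≈ 2.414; C ≈ 1.507; D ≈ 1.251.
Targets: 4:3 ≈ 1.333; 5:4 ≈ 1.250; silver ratio ≈ 2.414; 3:2 ≈ 1.500.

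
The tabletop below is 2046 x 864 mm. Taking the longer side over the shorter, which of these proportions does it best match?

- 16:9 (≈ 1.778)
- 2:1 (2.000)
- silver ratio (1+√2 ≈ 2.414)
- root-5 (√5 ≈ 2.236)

silver ratio

2046/864 ≈ 2.368. Nearest candidates are silver ratio (2.414, off by 0.046) and root-5 (2.236, off by 0.132).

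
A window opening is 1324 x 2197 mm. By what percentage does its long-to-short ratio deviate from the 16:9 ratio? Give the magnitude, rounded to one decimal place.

6.7%

Ratio = 2197 / 1324 ≈ 1.6594.
Ideal 16:9 ≈ 1.7778. |1.6594 − 1.7778| / 1.7778 ≈ 6.66% → 6.7%.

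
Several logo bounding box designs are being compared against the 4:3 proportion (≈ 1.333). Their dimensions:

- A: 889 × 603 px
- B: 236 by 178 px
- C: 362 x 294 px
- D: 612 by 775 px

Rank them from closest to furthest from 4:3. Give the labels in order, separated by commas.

B, D, C, A

Ratios: A = 889 / 603 ≈ 1.474; B = 236 / 178 ≈ 1.326; C = 362 / 294 ≈ 1.231; D = 775 / 612 ≈ 1.266.
|Δ from 1.333|: A 0.141; B 0.007; C 0.102; D 0.067.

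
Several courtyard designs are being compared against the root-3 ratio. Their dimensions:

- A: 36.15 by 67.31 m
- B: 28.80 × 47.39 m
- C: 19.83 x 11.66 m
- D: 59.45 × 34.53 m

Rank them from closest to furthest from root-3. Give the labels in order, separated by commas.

D, C, B, A

Ratios: A = 67.31 / 36.15 ≈ 1.862; B = 47.39 / 28.80 ≈ 1.645; C = 19.83 / 11.66 ≈ 1.701; D = 59.45 / 34.53 ≈ 1.722.
|Δ from 1.732|: A 0.130; B 0.087; C 0.031; D 0.010.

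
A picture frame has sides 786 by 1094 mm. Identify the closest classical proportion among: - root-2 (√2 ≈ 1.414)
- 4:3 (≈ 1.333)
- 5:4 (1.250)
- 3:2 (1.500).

root-2

1094/786 ≈ 1.392. Nearest candidates are root-2 (1.414, off by 0.022) and 4:3 (1.333, off by 0.059).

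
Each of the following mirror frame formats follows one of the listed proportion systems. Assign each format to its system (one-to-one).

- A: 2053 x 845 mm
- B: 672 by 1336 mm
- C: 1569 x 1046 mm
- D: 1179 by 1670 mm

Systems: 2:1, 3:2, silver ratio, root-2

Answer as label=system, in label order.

Ratios: A ≈ 2.430; B ≈ 1.988; C ≈ 1.500; D ≈ 1.416.
Targets: 2:1 ≈ 2.000; 3:2 ≈ 1.500; silver ratio ≈ 2.414; root-2 ≈ 1.414.

A=silver ratio, B=2:1, C=3:2, D=root-2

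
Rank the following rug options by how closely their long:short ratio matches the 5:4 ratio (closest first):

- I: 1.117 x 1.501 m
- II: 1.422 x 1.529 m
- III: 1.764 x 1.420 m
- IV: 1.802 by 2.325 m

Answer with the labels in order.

Ratios: I = 1.501 / 1.117 ≈ 1.344; II = 1.529 / 1.422 ≈ 1.075; III = 1.764 / 1.420 ≈ 1.242; IV = 2.325 / 1.802 ≈ 1.290.
|Δ from 1.250|: I 0.094; II 0.175; III 0.008; IV 0.040.

III, IV, I, II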